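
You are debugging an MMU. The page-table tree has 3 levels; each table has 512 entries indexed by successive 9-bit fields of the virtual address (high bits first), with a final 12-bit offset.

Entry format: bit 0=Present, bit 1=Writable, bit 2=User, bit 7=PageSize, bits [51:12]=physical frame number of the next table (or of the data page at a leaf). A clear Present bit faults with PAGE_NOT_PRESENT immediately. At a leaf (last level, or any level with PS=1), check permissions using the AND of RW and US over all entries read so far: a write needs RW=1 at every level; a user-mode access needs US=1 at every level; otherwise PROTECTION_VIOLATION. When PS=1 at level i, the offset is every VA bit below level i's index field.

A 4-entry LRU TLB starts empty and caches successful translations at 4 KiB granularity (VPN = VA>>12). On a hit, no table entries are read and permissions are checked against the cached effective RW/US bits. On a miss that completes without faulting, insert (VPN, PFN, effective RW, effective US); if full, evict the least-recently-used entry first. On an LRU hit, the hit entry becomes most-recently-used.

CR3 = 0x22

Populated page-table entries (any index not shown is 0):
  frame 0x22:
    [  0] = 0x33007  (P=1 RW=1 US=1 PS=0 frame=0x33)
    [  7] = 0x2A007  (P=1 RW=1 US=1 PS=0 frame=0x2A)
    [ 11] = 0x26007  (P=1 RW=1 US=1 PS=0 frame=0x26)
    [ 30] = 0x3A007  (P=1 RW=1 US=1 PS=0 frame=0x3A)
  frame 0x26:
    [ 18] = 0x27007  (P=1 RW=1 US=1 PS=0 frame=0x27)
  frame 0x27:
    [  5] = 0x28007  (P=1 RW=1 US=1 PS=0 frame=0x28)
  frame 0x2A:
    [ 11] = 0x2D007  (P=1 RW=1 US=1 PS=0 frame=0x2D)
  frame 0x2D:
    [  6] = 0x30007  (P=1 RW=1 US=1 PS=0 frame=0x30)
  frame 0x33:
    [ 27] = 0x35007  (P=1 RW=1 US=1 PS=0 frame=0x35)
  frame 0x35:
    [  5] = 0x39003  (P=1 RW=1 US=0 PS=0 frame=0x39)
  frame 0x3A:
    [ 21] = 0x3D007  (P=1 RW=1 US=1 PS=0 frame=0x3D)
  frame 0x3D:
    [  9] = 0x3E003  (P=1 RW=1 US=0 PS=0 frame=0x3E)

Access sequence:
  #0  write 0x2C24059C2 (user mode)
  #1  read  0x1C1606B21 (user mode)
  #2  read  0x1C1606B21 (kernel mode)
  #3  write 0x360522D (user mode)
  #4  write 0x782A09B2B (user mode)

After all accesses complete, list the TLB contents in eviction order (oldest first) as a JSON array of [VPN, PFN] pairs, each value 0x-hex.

Per-access translation:
#0 VA=0x2C24059C2 (w,user):
  lvl0: tbl 0x22, slot 11 ⇒ 0x26007 (P1/RW1/US1/PS0)
  lvl1: tbl 0x26, slot 18 ⇒ 0x27007 (P1/RW1/US1/PS0)
  lvl2: tbl 0x27, slot 5 ⇒ 0x28007 (P1/RW1/US1/PS0)
  ⇒ phys 0x289C2  [3 reads]
#1 VA=0x1C1606B21 (r,user):
  lvl0: tbl 0x22, slot 7 ⇒ 0x2A007 (P1/RW1/US1/PS0)
  lvl1: tbl 0x2A, slot 11 ⇒ 0x2D007 (P1/RW1/US1/PS0)
  lvl2: tbl 0x2D, slot 6 ⇒ 0x30007 (P1/RW1/US1/PS0)
  ⇒ phys 0x30B21  [3 reads]
#2 VA=0x1C1606B21 (r,kernel):
  TLB hit vpn=0x1C1606 → PA=0x30B21
#3 VA=0x360522D (w,user):
  lvl0: tbl 0x22, slot 0 ⇒ 0x33007 (P1/RW1/US1/PS0)
  lvl1: tbl 0x33, slot 27 ⇒ 0x35007 (P1/RW1/US1/PS0)
  lvl2: tbl 0x35, slot 5 ⇒ 0x39003 (P1/RW1/US0/PS0)
  ⇒ fault: PROTECTION_VIOLATION  — 3 lookups
#4 VA=0x782A09B2B (w,user):
  lvl0: tbl 0x22, slot 30 ⇒ 0x3A007 (P1/RW1/US1/PS0)
  lvl1: tbl 0x3A, slot 21 ⇒ 0x3D007 (P1/RW1/US1/PS0)
  lvl2: tbl 0x3D, slot 9 ⇒ 0x3E003 (P1/RW1/US0/PS0)
  ⇒ fault: PROTECTION_VIOLATION  — 3 lookups

TLB: [["0x2C2405", "0x28"], ["0x1C1606", "0x30"]]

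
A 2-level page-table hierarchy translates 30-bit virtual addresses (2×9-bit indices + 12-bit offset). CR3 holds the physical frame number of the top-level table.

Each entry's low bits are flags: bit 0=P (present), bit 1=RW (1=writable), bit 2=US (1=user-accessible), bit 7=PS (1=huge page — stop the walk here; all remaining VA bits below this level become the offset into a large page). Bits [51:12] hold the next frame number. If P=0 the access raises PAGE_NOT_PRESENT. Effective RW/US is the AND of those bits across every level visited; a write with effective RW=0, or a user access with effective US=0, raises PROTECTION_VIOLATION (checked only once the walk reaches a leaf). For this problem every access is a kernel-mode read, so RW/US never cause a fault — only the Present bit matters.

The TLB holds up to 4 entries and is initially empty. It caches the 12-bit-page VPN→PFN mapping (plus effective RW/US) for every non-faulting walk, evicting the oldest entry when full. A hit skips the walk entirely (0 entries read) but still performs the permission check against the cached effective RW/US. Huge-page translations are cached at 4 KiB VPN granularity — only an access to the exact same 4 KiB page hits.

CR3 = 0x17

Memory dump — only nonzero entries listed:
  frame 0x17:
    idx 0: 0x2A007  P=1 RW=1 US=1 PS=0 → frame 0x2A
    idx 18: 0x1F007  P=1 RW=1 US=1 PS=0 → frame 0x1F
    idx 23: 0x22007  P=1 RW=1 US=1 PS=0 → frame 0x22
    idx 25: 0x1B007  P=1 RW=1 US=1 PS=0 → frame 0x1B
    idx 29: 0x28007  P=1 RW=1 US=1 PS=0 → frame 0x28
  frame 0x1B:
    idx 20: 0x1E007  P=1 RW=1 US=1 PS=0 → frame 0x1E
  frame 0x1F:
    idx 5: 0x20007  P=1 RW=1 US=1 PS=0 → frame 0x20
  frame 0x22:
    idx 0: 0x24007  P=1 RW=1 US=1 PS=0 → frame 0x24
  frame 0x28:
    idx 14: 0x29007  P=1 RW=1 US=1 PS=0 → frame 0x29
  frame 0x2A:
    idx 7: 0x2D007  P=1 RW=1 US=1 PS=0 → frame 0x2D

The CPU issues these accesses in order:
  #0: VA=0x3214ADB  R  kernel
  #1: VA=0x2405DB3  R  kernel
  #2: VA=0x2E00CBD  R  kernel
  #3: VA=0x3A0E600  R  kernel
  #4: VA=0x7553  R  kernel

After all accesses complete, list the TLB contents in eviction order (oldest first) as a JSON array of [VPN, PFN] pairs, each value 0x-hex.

Per-access translation:
#0 VA=0x3214ADB (r,kernel):
  L0: frame=0x17 idx=25 entry=0x1B007 [P=1 RW=1 US=1 PS=0]
  L1: frame=0x1B idx=20 entry=0x1E007 [P=1 RW=1 US=1 PS=0]
  → PA=0x1EADB  (2 entries read)
#1 VA=0x2405DB3 (r,kernel):
  L0: frame=0x17 idx=18 entry=0x1F007 [P=1 RW=1 US=1 PS=0]
  L1: frame=0x1F idx=5 entry=0x20007 [P=1 RW=1 US=1 PS=0]
  → PA=0x20DB3  (2 entries read)
#2 VA=0x2E00CBD (r,kernel):
  L0: frame=0x17 idx=23 entry=0x22007 [P=1 RW=1 US=1 PS=0]
  L1: frame=0x22 idx=0 entry=0x24007 [P=1 RW=1 US=1 PS=0]
  → PA=0x24CBD  (2 entries read)
#3 VA=0x3A0E600 (r,kernel):
  L0: frame=0x17 idx=29 entry=0x28007 [P=1 RW=1 US=1 PS=0]
  L1: frame=0x28 idx=14 entry=0x29007 [P=1 RW=1 US=1 PS=0]
  → PA=0x29600  (2 entries read)
#4 VA=0x7553 (r,kernel):
  L0: frame=0x17 idx=0 entry=0x2A007 [P=1 RW=1 US=1 PS=0]
  L1: frame=0x2A idx=7 entry=0x2D007 [P=1 RW=1 US=1 PS=0]
  → PA=0x2D553  (2 entries read)

TLB: [["0x2405", "0x20"], ["0x2E00", "0x24"], ["0x3A0E", "0x29"], ["0x7", "0x2D"]]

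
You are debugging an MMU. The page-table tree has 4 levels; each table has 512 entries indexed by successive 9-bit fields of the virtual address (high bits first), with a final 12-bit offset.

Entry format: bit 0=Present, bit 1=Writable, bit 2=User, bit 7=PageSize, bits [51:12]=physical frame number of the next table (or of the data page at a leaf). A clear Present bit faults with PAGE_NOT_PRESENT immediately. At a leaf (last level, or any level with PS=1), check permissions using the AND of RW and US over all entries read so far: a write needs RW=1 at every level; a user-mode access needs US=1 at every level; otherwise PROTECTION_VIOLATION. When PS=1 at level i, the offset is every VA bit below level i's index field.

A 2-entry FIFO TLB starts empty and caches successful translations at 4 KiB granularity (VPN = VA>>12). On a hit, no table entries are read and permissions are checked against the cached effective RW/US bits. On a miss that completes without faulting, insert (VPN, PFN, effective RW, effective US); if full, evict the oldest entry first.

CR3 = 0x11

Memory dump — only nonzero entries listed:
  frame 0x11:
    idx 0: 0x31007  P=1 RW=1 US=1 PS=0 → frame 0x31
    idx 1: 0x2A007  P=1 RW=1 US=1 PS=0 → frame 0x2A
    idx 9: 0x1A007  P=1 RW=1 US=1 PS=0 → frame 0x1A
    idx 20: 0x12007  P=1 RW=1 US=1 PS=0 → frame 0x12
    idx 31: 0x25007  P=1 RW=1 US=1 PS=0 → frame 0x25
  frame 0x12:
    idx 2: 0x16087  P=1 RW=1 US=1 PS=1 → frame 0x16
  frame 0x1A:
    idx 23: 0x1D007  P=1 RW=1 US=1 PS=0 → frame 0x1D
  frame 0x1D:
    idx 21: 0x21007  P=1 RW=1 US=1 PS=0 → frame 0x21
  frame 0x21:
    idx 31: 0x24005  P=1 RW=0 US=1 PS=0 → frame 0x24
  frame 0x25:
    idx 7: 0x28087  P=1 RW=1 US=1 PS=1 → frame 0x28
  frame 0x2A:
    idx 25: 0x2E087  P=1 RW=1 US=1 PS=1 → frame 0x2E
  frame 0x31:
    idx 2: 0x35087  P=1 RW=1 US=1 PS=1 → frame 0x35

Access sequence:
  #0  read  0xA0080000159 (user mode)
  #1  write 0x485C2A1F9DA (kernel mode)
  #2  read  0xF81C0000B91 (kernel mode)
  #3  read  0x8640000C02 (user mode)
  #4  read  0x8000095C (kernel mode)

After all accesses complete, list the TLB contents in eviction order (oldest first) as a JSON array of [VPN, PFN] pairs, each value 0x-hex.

Walk each access:
#0 VA=0xA0080000159 (r,user):
  L0: frame=0x11 idx=20 entry=0x12007 [P=1 RW=1 US=1 PS=0]
  L1: frame=0x12 idx=2 entry=0x16087 [P=1 RW=1 US=1 PS=1]
  → PA=0x16159 (huge @L1)  (2 entries read)
#1 VA=0x485C2A1F9DA (w,kernel):
  L0: frame=0x11 idx=9 entry=0x1A007 [P=1 RW=1 US=1 PS=0]
  L1: frame=0x1A idx=23 entry=0x1D007 [P=1 RW=1 US=1 PS=0]
  L2: frame=0x1D idx=21 entry=0x21007 [P=1 RW=1 US=1 PS=0]
  L3: frame=0x21 idx=31 entry=0x24005 [P=1 RW=0 US=1 PS=0]
  ✗ PROTECTION_VIOLATION  [4 reads]
#2 VA=0xF81C0000B91 (r,kernel):
  L0: frame=0x11 idx=31 entry=0x25007 [P=1 RW=1 US=1 PS=0]
  L1: frame=0x25 idx=7 entry=0x28087 [P=1 RW=1 US=1 PS=1]
  → PA=0x28B91 (huge @L1)  (2 entries read)
#3 VA=0x8640000C02 (r,user):
  L0: frame=0x11 idx=1 entry=0x2A007 [P=1 RW=1 US=1 PS=0]
  L1: frame=0x2A idx=25 entry=0x2E087 [P=1 RW=1 US=1 PS=1]
  → PA=0x2EC02 (huge @L1)  (2 entries read)
#4 VA=0x8000095C (r,kernel):
  L0: frame=0x11 idx=0 entry=0x31007 [P=1 RW=1 US=1 PS=0]
  L1: frame=0x31 idx=2 entry=0x35087 [P=1 RW=1 US=1 PS=1]
  → PA=0x3595C (huge @L1)  (2 entries read)

TLB: [["0x8640000", "0x2E"], ["0x80000", "0x35"]]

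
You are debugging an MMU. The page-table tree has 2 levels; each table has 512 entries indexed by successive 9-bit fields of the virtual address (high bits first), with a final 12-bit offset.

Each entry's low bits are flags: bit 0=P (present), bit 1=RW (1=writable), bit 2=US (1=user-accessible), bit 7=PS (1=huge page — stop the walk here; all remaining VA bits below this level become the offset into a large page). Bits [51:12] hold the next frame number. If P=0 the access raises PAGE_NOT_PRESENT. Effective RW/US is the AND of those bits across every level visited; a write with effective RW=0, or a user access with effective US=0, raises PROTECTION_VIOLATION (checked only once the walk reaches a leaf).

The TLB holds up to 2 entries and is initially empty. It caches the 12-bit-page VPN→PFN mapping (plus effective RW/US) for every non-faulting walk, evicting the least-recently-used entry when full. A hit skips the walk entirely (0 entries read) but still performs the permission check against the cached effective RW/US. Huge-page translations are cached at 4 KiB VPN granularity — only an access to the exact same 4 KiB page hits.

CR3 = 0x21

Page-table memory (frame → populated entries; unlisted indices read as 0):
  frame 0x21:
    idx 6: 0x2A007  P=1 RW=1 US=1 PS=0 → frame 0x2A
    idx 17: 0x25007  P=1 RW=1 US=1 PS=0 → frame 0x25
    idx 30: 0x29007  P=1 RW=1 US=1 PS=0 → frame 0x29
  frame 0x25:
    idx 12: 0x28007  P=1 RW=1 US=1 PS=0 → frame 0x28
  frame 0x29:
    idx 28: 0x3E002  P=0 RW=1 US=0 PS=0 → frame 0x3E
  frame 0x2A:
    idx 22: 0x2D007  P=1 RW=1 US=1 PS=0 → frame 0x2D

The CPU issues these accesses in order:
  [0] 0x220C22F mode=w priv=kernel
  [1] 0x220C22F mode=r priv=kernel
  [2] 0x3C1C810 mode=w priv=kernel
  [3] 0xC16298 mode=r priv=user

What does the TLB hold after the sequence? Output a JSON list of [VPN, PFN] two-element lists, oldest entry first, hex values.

Trace:
#0 VA=0x220C22F (w,kernel):
  [0] read 0x21 idx=17: raw=0x25007 flags P=1 W=1 U=1 S=0
  [1] read 0x25 idx=12: raw=0x28007 flags P=1 W=1 U=1 S=0
  ✓ 0x2822F  — 2 lookups
#1 VA=0x220C22F (r,kernel):
  TLB hit vpn=0x220C → PA=0x2822F
#2 VA=0x3C1C810 (w,kernel):
  [0] read 0x21 idx=30: raw=0x29007 flags P=1 W=1 U=1 S=0
  [1] read 0x29 idx=28: raw=0x3E002 flags P=0 W=1 U=0 S=0
  → PAGE_NOT_PRESENT  (2 entries read)
#3 VA=0xC16298 (r,user):
  [0] read 0x21 idx=6: raw=0x2A007 flags P=1 W=1 U=1 S=0
  [1] read 0x2A idx=22: raw=0x2D007 flags P=1 W=1 U=1 S=0
  ✓ 0x2D298  — 2 lookups

TLB: [["0x220C", "0x28"], ["0xC16", "0x2D"]]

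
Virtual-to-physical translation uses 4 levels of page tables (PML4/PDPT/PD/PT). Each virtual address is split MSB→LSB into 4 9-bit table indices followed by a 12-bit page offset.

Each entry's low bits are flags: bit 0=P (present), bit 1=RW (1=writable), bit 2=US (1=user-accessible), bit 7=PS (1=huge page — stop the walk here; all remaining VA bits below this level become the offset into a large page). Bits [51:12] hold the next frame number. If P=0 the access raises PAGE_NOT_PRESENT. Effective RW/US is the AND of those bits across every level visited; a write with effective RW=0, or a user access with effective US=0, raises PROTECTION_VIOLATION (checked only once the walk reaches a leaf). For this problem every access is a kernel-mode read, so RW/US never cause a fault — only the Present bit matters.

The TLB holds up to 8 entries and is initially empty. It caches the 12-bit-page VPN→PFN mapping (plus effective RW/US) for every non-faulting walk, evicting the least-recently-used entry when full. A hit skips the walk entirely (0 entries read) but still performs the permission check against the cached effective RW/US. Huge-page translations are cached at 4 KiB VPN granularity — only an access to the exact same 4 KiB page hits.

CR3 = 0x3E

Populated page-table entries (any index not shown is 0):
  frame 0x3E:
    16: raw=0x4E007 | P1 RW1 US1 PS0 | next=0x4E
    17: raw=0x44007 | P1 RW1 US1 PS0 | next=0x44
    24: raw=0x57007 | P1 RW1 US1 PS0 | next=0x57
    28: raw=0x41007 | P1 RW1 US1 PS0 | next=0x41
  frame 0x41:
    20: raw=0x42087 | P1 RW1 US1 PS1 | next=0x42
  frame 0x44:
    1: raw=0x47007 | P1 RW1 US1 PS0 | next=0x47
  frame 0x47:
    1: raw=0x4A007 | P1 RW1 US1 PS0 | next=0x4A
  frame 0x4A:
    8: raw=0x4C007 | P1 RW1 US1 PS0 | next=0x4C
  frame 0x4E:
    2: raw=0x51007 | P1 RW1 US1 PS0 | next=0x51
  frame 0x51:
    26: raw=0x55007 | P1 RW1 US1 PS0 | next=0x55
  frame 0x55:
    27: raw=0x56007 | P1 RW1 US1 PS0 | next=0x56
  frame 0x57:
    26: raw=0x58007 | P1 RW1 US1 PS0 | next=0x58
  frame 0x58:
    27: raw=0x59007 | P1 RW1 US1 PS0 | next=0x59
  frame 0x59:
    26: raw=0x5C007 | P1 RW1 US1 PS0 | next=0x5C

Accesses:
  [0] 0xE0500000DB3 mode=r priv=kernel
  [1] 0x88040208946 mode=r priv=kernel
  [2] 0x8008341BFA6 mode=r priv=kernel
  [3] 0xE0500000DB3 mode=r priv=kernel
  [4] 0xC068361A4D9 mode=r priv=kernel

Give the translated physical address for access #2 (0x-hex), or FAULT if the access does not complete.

Per-access translation:
#0 VA=0xE0500000DB3 (r,kernel):
  L0 @0x3E[28] → 0x41007  P=1,RW=1,US=1,PS=0
  L1 @0x41[20] → 0x42087  P=1,RW=1,US=1,PS=1
  → PA=0x42DB3 (huge @L1)  (2 entries read)
#1 VA=0x88040208946 (r,kernel):
  L0 @0x3E[17] → 0x44007  P=1,RW=1,US=1,PS=0
  L1 @0x44[1] → 0x47007  P=1,RW=1,US=1,PS=0
  L2 @0x47[1] → 0x4A007  P=1,RW=1,US=1,PS=0
  L3 @0x4A[8] → 0x4C007  P=1,RW=1,US=1,PS=0
  → PA=0x4C946  (4 entries read)
#2 VA=0x8008341BFA6 (r,kernel):
  L0 @0x3E[16] → 0x4E007  P=1,RW=1,US=1,PS=0
  L1 @0x4E[2] → 0x51007  P=1,RW=1,US=1,PS=0
  L2 @0x51[26] → 0x55007  P=1,RW=1,US=1,PS=0
  L3 @0x55[27] → 0x56007  P=1,RW=1,US=1,PS=0
  → PA=0x56FA6  (4 entries read)
#3 VA=0xE0500000DB3 (r,kernel):
  TLB hit vpn=0xE0500000 → PA=0x42DB3
#4 VA=0xC068361A4D9 (r,kernel):
  L0 @0x3E[24] → 0x57007  P=1,RW=1,US=1,PS=0
  L1 @0x57[26] → 0x58007  P=1,RW=1,US=1,PS=0
  L2 @0x58[27] → 0x59007  P=1,RW=1,US=1,PS=0
  L3 @0x59[26] → 0x5C007  P=1,RW=1,US=1,PS=0
  → PA=0x5C4D9  (4 entries read)

Access #2 PA: 0x56FA6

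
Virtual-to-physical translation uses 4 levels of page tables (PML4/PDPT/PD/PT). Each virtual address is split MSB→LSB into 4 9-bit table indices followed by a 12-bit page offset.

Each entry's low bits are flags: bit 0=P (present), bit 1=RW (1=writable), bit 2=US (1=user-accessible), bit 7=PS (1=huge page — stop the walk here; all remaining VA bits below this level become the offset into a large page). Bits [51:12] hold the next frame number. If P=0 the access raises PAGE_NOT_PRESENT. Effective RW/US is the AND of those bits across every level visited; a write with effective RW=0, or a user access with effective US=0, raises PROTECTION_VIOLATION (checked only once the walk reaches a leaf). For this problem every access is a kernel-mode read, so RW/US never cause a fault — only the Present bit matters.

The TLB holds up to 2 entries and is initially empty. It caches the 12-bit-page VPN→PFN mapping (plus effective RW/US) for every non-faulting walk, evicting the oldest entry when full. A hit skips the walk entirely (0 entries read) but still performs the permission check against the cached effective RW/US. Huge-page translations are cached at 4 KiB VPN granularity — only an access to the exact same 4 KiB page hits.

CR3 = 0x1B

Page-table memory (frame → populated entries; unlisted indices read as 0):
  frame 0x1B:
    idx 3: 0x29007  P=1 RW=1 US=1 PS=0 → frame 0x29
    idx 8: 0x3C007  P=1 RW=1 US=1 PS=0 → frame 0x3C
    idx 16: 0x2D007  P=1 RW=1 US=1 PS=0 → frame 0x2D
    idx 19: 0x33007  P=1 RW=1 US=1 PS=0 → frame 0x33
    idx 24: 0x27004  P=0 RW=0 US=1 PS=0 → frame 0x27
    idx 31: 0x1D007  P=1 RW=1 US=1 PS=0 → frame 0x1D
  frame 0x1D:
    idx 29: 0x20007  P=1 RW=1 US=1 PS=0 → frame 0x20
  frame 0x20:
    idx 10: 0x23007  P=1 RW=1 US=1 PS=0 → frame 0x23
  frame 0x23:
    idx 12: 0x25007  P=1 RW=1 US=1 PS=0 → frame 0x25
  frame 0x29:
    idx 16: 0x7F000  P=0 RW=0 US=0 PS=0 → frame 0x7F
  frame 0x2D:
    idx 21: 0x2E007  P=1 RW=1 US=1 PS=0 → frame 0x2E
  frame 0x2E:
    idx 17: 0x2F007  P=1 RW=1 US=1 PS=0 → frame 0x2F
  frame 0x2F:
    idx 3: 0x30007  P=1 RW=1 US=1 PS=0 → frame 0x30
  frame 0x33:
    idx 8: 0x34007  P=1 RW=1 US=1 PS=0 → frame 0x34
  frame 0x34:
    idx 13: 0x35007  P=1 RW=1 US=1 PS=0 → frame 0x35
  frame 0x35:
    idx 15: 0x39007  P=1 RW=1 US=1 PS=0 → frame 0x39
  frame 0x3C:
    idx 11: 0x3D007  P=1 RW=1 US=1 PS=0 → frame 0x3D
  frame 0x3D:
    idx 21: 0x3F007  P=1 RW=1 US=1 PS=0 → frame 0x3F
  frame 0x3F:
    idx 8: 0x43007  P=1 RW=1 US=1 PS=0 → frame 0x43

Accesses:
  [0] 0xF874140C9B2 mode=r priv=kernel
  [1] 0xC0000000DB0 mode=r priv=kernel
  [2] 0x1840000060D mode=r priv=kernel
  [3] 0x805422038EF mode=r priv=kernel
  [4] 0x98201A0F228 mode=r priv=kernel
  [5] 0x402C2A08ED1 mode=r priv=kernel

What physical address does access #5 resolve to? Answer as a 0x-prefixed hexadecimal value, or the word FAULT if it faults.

Trace:
#0 VA=0xF874140C9B2 (r,kernel):
  L0 @0x1B[31] → 0x1D007  P=1,RW=1,US=1,PS=0
  L1 @0x1D[29] → 0x20007  P=1,RW=1,US=1,PS=0
  L2 @0x20[10] → 0x23007  P=1,RW=1,US=1,PS=0
  L3 @0x23[12] → 0x25007  P=1,RW=1,US=1,PS=0
  ✓ 0x259B2  — 4 lookups
#1 VA=0xC0000000DB0 (r,kernel):
  L0 @0x1B[24] → 0x27004  P=0,RW=0,US=1,PS=0
  ⇒ fault: PAGE_NOT_PRESENT  — 1 lookups
#2 VA=0x1840000060D (r,kernel):
  L0 @0x1B[3] → 0x29007  P=1,RW=1,US=1,PS=0
  L1 @0x29[16] → 0x7F000  P=0,RW=0,US=0,PS=0
  ⇒ fault: PAGE_NOT_PRESENT  — 2 lookups
#3 VA=0x805422038EF (r,kernel):
  L0 @0x1B[16] → 0x2D007  P=1,RW=1,US=1,PS=0
  L1 @0x2D[21] → 0x2E007  P=1,RW=1,US=1,PS=0
  L2 @0x2E[17] → 0x2F007  P=1,RW=1,US=1,PS=0
  L3 @0x2F[3] → 0x30007  P=1,RW=1,US=1,PS=0
  ✓ 0x308EF  — 4 lookups
#4 VA=0x98201A0F228 (r,kernel):
  L0 @0x1B[19] → 0x33007  P=1,RW=1,US=1,PS=0
  L1 @0x33[8] → 0x34007  P=1,RW=1,US=1,PS=0
  L2 @0x34[13] → 0x35007  P=1,RW=1,US=1,PS=0
  L3 @0x35[15] → 0x39007  P=1,RW=1,US=1,PS=0
  ✓ 0x39228  — 4 lookups
#5 VA=0x402C2A08ED1 (r,kernel):
  L0 @0x1B[8] → 0x3C007  P=1,RW=1,US=1,PS=0
  L1 @0x3C[11] → 0x3D007  P=1,RW=1,US=1,PS=0
  L2 @0x3D[21] → 0x3F007  P=1,RW=1,US=1,PS=0
  L3 @0x3F[8] → 0x43007  P=1,RW=1,US=1,PS=0
  ✓ 0x43ED1  — 4 lookups

Access #5 PA: 0x43ED1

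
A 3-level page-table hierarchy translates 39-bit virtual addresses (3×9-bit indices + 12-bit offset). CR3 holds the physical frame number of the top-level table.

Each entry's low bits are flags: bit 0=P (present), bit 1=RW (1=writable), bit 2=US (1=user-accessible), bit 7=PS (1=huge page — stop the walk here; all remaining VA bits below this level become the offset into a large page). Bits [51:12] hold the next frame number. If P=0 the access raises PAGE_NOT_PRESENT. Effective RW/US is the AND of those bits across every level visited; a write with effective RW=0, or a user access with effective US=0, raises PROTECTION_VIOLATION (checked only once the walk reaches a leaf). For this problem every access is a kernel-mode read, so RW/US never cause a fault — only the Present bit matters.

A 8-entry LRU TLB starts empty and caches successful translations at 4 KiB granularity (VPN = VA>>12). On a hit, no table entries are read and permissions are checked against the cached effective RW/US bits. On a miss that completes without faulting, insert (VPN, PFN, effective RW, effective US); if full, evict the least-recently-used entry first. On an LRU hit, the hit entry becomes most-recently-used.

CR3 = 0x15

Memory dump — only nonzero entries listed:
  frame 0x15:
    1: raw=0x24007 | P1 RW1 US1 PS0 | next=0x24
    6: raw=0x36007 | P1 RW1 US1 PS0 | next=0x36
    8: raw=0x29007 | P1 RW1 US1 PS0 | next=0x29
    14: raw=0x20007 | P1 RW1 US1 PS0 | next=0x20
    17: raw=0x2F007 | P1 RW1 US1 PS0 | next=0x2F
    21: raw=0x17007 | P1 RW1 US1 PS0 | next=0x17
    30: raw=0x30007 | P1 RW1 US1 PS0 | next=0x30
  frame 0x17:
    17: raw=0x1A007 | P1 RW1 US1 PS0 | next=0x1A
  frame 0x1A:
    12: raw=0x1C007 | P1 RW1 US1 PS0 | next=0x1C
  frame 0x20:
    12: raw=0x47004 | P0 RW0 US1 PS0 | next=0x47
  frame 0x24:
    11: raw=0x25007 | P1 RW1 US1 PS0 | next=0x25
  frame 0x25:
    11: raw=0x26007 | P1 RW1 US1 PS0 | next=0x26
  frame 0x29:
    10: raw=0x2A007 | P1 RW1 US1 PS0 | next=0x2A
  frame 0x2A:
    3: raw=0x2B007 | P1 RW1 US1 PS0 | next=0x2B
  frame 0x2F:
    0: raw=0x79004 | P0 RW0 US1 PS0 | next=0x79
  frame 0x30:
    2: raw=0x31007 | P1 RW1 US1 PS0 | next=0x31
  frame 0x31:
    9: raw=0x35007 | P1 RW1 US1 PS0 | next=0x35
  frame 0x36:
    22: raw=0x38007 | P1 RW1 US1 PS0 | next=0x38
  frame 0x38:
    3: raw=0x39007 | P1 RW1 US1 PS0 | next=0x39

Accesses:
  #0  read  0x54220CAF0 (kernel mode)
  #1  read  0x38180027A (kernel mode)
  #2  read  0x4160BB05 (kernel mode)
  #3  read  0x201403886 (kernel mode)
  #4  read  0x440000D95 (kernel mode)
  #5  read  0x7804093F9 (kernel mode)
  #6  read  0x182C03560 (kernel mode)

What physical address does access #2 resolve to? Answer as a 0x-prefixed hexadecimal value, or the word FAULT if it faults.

Per-access translation:
#0 VA=0x54220CAF0 (r,kernel):
  L0: frame=0x15 idx=21 entry=0x17007 [P=1 RW=1 US=1 PS=0]
  L1: frame=0x17 idx=17 entry=0x1A007 [P=1 RW=1 US=1 PS=0]
  L2: frame=0x1A idx=12 entry=0x1C007 [P=1 RW=1 US=1 PS=0]
  ✓ 0x1CAF0  — 3 lookups
#1 VA=0x38180027A (r,kernel):
  L0: frame=0x15 idx=14 entry=0x20007 [P=1 RW=1 US=1 PS=0]
  L1: frame=0x20 idx=12 entry=0x47004 [P=0 RW=0 US=1 PS=0]
  → PAGE_NOT_PRESENT  (2 entries read)
#2 VA=0x4160BB05 (r,kernel):
  L0: frame=0x15 idx=1 entry=0x24007 [P=1 RW=1 US=1 PS=0]
  L1: frame=0x24 idx=11 entry=0x25007 [P=1 RW=1 US=1 PS=0]
  L2: frame=0x25 idx=11 entry=0x26007 [P=1 RW=1 US=1 PS=0]
  ✓ 0x26B05  — 3 lookups
#3 VA=0x201403886 (r,kernel):
  L0: frame=0x15 idx=8 entry=0x29007 [P=1 RW=1 US=1 PS=0]
  L1: frame=0x29 idx=10 entry=0x2A007 [P=1 RW=1 US=1 PS=0]
  L2: frame=0x2A idx=3 entry=0x2B007 [P=1 RW=1 US=1 PS=0]
  ✓ 0x2B886  — 3 lookups
#4 VA=0x440000D95 (r,kernel):
  L0: frame=0x15 idx=17 entry=0x2F007 [P=1 RW=1 US=1 PS=0]
  L1: frame=0x2F idx=0 entry=0x79004 [P=0 RW=0 US=1 PS=0]
  → PAGE_NOT_PRESENT  (2 entries read)
#5 VA=0x7804093F9 (r,kernel):
  L0: frame=0x15 idx=30 entry=0x30007 [P=1 RW=1 US=1 PS=0]
  L1: frame=0x30 idx=2 entry=0x31007 [P=1 RW=1 US=1 PS=0]
  L2: frame=0x31 idx=9 entry=0x35007 [P=1 RW=1 US=1 PS=0]
  ✓ 0x353F9  — 3 lookups
#6 VA=0x182C03560 (r,kernel):
  L0: frame=0x15 idx=6 entry=0x36007 [P=1 RW=1 US=1 PS=0]
  L1: frame=0x36 idx=22 entry=0x38007 [P=1 RW=1 US=1 PS=0]
  L2: frame=0x38 idx=3 entry=0x39007 [P=1 RW=1 US=1 PS=0]
  ✓ 0x39560  — 3 lookups

Access #2 PA: 0x26B05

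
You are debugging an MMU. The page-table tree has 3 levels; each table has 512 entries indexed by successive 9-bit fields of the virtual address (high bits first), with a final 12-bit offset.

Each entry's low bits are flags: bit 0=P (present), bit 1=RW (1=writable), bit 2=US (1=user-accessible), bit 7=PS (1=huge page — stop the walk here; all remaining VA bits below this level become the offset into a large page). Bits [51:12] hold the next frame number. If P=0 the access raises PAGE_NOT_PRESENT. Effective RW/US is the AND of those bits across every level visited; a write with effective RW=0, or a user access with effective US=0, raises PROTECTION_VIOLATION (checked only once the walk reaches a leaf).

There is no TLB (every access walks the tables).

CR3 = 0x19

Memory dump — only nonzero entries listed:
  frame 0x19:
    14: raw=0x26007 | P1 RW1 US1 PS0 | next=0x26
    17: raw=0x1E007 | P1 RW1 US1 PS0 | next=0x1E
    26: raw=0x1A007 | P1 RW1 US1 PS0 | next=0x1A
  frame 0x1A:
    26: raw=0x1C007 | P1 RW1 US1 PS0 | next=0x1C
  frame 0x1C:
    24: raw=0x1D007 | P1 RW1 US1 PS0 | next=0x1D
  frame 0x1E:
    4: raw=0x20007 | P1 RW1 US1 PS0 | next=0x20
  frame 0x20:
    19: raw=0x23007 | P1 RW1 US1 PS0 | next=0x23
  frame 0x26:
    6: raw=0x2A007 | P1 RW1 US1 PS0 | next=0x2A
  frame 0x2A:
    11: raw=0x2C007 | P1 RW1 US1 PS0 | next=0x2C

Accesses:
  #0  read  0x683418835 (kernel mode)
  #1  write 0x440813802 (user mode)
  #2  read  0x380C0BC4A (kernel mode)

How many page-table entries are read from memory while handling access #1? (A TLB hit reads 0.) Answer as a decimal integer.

Walk each access:
#0 VA=0x683418835 (r,kernel):
  lvl0: tbl 0x19, slot 26 ⇒ 0x1A007 (P1/RW1/US1/PS0)
  lvl1: tbl 0x1A, slot 26 ⇒ 0x1C007 (P1/RW1/US1/PS0)
  lvl2: tbl 0x1C, slot 24 ⇒ 0x1D007 (P1/RW1/US1/PS0)
  ⇒ phys 0x1D835  [3 reads]
#1 VA=0x440813802 (w,user):
  lvl0: tbl 0x19, slot 17 ⇒ 0x1E007 (P1/RW1/US1/PS0)
  lvl1: tbl 0x1E, slot 4 ⇒ 0x20007 (P1/RW1/US1/PS0)
  lvl2: tbl 0x20, slot 19 ⇒ 0x23007 (P1/RW1/US1/PS0)
  ⇒ phys 0x23802  [3 reads]
#2 VA=0x380C0BC4A (r,kernel):
  lvl0: tbl 0x19, slot 14 ⇒ 0x26007 (P1/RW1/US1/PS0)
  lvl1: tbl 0x26, slot 6 ⇒ 0x2A007 (P1/RW1/US1/PS0)
  lvl2: tbl 0x2A, slot 11 ⇒ 0x2C007 (P1/RW1/US1/PS0)
  ⇒ phys 0x2CC4A  [3 reads]

Entries read for #1: 3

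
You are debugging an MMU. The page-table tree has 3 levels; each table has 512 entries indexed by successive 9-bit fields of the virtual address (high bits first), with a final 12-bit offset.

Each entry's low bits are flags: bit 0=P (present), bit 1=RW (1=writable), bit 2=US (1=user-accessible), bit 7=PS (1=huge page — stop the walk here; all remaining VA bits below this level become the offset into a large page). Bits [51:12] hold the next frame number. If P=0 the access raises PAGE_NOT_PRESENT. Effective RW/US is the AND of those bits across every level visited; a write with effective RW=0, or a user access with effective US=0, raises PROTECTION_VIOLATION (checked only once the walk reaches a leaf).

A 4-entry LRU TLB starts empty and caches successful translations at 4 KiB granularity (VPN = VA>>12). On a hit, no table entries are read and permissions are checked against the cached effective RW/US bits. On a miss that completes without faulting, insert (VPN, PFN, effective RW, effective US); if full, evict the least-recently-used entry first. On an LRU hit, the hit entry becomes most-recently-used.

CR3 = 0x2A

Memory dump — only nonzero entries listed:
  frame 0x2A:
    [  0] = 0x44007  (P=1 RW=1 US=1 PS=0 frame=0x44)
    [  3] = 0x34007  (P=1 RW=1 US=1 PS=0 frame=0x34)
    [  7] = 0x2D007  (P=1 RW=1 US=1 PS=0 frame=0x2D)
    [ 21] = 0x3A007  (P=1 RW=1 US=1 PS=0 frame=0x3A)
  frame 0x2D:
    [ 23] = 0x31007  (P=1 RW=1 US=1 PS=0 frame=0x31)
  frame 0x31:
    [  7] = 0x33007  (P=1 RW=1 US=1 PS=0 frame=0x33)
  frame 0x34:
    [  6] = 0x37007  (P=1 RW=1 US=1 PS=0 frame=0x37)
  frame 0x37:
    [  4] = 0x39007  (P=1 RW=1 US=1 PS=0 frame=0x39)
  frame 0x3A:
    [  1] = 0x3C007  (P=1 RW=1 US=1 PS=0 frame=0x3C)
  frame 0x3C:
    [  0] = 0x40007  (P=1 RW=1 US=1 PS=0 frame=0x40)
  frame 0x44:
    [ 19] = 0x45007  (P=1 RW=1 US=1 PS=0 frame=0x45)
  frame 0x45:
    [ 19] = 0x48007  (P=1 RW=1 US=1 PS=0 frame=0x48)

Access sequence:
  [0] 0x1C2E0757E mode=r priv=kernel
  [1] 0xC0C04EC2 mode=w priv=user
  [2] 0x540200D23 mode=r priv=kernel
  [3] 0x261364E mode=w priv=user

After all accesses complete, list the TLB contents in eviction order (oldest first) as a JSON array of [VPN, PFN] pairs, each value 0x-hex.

Per-access translation:
#0 VA=0x1C2E0757E (r,kernel):
  [0] read 0x2A idx=7: raw=0x2D007 flags P=1 W=1 U=1 S=0
  [1] read 0x2D idx=23: raw=0x31007 flags P=1 W=1 U=1 S=0
  [2] read 0x31 idx=7: raw=0x33007 flags P=1 W=1 U=1 S=0
  → PA=0x3357E  (3 entries read)
#1 VA=0xC0C04EC2 (w,user):
  [0] read 0x2A idx=3: raw=0x34007 flags P=1 W=1 U=1 S=0
  [1] read 0x34 idx=6: raw=0x37007 flags P=1 W=1 U=1 S=0
  [2] read 0x37 idx=4: raw=0x39007 flags P=1 W=1 U=1 S=0
  → PA=0x39EC2  (3 entries read)
#2 VA=0x540200D23 (r,kernel):
  [0] read 0x2A idx=21: raw=0x3A007 flags P=1 W=1 U=1 S=0
  [1] read 0x3A idx=1: raw=0x3C007 flags P=1 W=1 U=1 S=0
  [2] read 0x3C idx=0: raw=0x40007 flags P=1 W=1 U=1 S=0
  → PA=0x40D23  (3 entries read)
#3 VA=0x261364E (w,user):
  [0] read 0x2A idx=0: raw=0x44007 flags P=1 W=1 U=1 S=0
  [1] read 0x44 idx=19: raw=0x45007 flags P=1 W=1 U=1 S=0
  [2] read 0x45 idx=19: raw=0x48007 flags P=1 W=1 U=1 S=0
  → PA=0x4864E  (3 entries read)

TLB: [["0x1C2E07", "0x33"], ["0xC0C04", "0x39"], ["0x540200", "0x40"], ["0x2613", "0x48"]]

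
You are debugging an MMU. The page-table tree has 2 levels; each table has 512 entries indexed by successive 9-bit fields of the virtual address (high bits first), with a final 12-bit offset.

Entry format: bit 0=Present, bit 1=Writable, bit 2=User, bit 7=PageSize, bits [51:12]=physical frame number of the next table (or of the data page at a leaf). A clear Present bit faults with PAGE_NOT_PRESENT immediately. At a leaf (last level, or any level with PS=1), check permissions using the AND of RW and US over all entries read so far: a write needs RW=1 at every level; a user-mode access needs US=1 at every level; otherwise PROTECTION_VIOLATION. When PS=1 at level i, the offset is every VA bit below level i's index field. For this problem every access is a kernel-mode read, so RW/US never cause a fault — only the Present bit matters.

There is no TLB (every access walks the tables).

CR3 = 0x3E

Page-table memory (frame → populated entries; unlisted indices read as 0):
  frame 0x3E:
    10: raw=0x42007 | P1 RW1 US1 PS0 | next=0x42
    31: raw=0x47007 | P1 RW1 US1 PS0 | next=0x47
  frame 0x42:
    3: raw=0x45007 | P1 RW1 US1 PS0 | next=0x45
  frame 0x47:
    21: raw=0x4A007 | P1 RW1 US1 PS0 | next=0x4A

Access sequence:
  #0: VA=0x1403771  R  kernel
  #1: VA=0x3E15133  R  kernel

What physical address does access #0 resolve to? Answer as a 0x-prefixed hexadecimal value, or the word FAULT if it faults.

Walk each access:
#0 VA=0x1403771 (r,kernel):
  [0] read 0x3E idx=10: raw=0x42007 flags P=1 W=1 U=1 S=0
  [1] read 0x42 idx=3: raw=0x45007 flags P=1 W=1 U=1 S=0
  ✓ 0x45771  — 2 lookups
#1 VA=0x3E15133 (r,kernel):
  [0] read 0x3E idx=31: raw=0x47007 flags P=1 W=1 U=1 S=0
  [1] read 0x47 idx=21: raw=0x4A007 flags P=1 W=1 U=1 S=0
  ✓ 0x4A133  — 2 lookups

Access #0 PA: 0x45771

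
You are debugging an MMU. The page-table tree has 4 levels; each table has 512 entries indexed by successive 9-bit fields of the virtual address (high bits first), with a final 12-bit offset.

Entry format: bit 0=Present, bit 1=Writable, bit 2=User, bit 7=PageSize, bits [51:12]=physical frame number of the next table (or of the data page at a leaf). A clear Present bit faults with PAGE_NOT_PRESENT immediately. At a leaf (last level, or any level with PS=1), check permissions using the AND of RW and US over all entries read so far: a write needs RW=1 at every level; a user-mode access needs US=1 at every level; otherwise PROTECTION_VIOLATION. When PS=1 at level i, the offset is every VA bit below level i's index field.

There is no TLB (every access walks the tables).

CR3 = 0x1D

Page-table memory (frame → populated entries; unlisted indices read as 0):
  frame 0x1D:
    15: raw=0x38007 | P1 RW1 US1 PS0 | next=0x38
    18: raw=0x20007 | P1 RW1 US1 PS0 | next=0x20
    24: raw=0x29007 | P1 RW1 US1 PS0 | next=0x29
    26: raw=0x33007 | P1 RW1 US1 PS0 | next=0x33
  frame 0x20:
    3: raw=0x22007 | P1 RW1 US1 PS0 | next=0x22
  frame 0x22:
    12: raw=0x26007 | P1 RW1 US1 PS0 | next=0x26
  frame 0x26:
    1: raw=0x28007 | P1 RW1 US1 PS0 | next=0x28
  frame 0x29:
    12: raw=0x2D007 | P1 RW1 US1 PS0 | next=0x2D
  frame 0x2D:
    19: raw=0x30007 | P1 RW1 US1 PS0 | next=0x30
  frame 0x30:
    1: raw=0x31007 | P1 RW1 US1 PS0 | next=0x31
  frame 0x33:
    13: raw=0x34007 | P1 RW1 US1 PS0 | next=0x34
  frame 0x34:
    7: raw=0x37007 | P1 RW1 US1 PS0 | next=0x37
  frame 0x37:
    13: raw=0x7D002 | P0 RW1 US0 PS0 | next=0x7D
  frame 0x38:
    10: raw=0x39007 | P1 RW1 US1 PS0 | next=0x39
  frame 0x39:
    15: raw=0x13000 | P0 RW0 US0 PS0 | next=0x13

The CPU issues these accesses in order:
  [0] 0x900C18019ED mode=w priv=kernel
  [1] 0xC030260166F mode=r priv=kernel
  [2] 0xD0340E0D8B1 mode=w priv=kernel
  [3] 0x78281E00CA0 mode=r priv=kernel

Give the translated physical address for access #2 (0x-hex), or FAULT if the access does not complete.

Per-access translation:
#0 VA=0x900C18019ED (w,kernel):
  [0] read 0x1D idx=18: raw=0x20007 flags P=1 W=1 U=1 S=0
  [1] read 0x20 idx=3: raw=0x22007 flags P=1 W=1 U=1 S=0
  [2] read 0x22 idx=12: raw=0x26007 flags P=1 W=1 U=1 S=0
  [3] read 0x26 idx=1: raw=0x28007 flags P=1 W=1 U=1 S=0
  ✓ 0x289ED  — 4 lookups
#1 VA=0xC030260166F (r,kernel):
  [0] read 0x1D idx=24: raw=0x29007 flags P=1 W=1 U=1 S=0
  [1] read 0x29 idx=12: raw=0x2D007 flags P=1 W=1 U=1 S=0
  [2] read 0x2D idx=19: raw=0x30007 flags P=1 W=1 U=1 S=0
  [3] read 0x30 idx=1: raw=0x31007 flags P=1 W=1 U=1 S=0
  ✓ 0x3166F  — 4 lookups
#2 VA=0xD0340E0D8B1 (w,kernel):
  [0] read 0x1D idx=26: raw=0x33007 flags P=1 W=1 U=1 S=0
  [1] read 0x33 idx=13: raw=0x34007 flags P=1 W=1 U=1 S=0
  [2] read 0x34 idx=7: raw=0x37007 flags P=1 W=1 U=1 S=0
  [3] read 0x37 idx=13: raw=0x7D002 flags P=0 W=1 U=0 S=0
  → PAGE_NOT_PRESENT  (4 entries read)
#3 VA=0x78281E00CA0 (r,kernel):
  [0] read 0x1D idx=15: raw=0x38007 flags P=1 W=1 U=1 S=0
  [1] read 0x38 idx=10: raw=0x39007 flags P=1 W=1 U=1 S=0
  [2] read 0x39 idx=15: raw=0x13000 flags P=0 W=0 U=0 S=0
  → PAGE_NOT_PRESENT  (3 entries read)

Access #2 PA: FAULT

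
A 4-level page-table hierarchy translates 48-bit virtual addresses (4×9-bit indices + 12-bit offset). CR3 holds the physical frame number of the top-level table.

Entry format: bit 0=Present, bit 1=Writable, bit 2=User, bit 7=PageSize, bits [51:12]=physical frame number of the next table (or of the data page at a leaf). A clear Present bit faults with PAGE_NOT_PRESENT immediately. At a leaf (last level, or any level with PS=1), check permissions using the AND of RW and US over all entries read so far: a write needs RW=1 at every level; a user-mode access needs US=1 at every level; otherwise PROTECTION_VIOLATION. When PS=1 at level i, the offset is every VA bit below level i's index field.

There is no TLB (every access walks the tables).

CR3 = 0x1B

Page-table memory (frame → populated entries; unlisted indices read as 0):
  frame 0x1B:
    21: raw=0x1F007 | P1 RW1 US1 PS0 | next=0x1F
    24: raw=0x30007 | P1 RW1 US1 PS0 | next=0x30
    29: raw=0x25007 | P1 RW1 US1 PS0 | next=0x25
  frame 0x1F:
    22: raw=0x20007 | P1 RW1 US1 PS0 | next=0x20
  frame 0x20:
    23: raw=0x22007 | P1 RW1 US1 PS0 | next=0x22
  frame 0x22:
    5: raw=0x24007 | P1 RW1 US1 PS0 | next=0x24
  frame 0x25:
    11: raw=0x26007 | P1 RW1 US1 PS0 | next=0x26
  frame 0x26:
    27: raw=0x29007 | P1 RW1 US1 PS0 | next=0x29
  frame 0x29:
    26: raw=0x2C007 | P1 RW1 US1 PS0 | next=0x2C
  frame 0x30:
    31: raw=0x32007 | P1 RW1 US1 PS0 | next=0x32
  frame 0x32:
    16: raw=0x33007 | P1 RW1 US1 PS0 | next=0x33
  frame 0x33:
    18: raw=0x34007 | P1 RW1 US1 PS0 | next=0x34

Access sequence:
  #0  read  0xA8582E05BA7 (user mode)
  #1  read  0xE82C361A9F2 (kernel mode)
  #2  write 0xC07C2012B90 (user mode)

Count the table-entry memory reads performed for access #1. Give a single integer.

Walk each access:
#0 VA=0xA8582E05BA7 (r,user):
  lvl0: tbl 0x1B, slot 21 ⇒ 0x1F007 (P1/RW1/US1/PS0)
  lvl1: tbl 0x1F, slot 22 ⇒ 0x20007 (P1/RW1/US1/PS0)
  lvl2: tbl 0x20, slot 23 ⇒ 0x22007 (P1/RW1/US1/PS0)
  lvl3: tbl 0x22, slot 5 ⇒ 0x24007 (P1/RW1/US1/PS0)
  ✓ 0x24BA7  — 4 lookups
#1 VA=0xE82C361A9F2 (r,kernel):
  lvl0: tbl 0x1B, slot 29 ⇒ 0x25007 (P1/RW1/US1/PS0)
  lvl1: tbl 0x25, slot 11 ⇒ 0x26007 (P1/RW1/US1/PS0)
  lvl2: tbl 0x26, slot 27 ⇒ 0x29007 (P1/RW1/US1/PS0)
  lvl3: tbl 0x29, slot 26 ⇒ 0x2C007 (P1/RW1/US1/PS0)
  ✓ 0x2C9F2  — 4 lookups
#2 VA=0xC07C2012B90 (w,user):
  lvl0: tbl 0x1B, slot 24 ⇒ 0x30007 (P1/RW1/US1/PS0)
  lvl1: tbl 0x30, slot 31 ⇒ 0x32007 (P1/RW1/US1/PS0)
  lvl2: tbl 0x32, slot 16 ⇒ 0x33007 (P1/RW1/US1/PS0)
  lvl3: tbl 0x33, slot 18 ⇒ 0x34007 (P1/RW1/US1/PS0)
  ✓ 0x34B90  — 4 lookups

Entries read for #1: 4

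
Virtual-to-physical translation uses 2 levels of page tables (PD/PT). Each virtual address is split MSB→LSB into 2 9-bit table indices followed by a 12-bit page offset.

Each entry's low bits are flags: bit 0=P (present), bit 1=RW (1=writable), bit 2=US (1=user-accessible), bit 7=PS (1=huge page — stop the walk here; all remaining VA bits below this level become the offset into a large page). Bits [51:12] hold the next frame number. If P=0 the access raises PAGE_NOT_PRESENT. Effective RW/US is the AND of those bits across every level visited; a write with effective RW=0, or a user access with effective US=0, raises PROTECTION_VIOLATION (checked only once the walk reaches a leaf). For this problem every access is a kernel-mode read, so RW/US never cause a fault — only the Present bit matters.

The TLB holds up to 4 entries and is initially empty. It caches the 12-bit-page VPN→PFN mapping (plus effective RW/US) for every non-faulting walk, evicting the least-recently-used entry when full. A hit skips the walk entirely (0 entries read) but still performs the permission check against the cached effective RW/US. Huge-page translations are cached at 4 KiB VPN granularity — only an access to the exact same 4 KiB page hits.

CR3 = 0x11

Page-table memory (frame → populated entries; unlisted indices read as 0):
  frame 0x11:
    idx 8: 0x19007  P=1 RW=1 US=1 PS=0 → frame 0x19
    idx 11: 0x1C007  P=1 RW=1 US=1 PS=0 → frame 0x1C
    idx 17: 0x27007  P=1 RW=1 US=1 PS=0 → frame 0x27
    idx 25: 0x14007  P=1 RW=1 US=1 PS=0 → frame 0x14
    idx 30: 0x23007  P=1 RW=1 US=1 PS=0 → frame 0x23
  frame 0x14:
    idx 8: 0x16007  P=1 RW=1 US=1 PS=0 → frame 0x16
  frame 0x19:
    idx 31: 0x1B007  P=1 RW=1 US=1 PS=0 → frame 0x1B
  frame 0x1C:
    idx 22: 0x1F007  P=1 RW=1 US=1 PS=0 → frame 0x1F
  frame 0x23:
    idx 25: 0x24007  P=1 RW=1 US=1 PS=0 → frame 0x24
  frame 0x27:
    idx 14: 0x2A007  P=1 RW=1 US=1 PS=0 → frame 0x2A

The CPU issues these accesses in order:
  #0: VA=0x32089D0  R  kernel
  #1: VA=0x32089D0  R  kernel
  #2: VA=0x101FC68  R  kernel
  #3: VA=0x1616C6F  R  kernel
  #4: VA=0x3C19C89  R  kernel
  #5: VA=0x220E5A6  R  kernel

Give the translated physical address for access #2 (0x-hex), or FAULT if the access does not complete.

Per-access translation:
#0 VA=0x32089D0 (r,kernel):
  [0] read 0x11 idx=25: raw=0x14007 flags P=1 W=1 U=1 S=0
  [1] read 0x14 idx=8: raw=0x16007 flags P=1 W=1 U=1 S=0
  → PA=0x169D0  (2 entries read)
#1 VA=0x32089D0 (r,kernel):
  TLB hit vpn=0x3208 → PA=0x169D0
#2 VA=0x101FC68 (r,kernel):
  [0] read 0x11 idx=8: raw=0x19007 flags P=1 W=1 U=1 S=0
  [1] read 0x19 idx=31: raw=0x1B007 flags P=1 W=1 U=1 S=0
  → PA=0x1BC68  (2 entries read)
#3 VA=0x1616C6F (r,kernel):
  [0] read 0x11 idx=11: raw=0x1C007 flags P=1 W=1 U=1 S=0
  [1] read 0x1C idx=22: raw=0x1F007 flags P=1 W=1 U=1 S=0
  → PA=0x1FC6F  (2 entries read)
#4 VA=0x3C19C89 (r,kernel):
  [0] read 0x11 idx=30: raw=0x23007 flags P=1 W=1 U=1 S=0
  [1] read 0x23 idx=25: raw=0x24007 flags P=1 W=1 U=1 S=0
  → PA=0x24C89  (2 entries read)
#5 VA=0x220E5A6 (r,kernel):
  [0] read 0x11 idx=17: raw=0x27007 flags P=1 W=1 U=1 S=0
  [1] read 0x27 idx=14: raw=0x2A007 flags P=1 W=1 U=1 S=0
  → PA=0x2A5A6  (2 entries read)

Access #2 PA: 0x1BC68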